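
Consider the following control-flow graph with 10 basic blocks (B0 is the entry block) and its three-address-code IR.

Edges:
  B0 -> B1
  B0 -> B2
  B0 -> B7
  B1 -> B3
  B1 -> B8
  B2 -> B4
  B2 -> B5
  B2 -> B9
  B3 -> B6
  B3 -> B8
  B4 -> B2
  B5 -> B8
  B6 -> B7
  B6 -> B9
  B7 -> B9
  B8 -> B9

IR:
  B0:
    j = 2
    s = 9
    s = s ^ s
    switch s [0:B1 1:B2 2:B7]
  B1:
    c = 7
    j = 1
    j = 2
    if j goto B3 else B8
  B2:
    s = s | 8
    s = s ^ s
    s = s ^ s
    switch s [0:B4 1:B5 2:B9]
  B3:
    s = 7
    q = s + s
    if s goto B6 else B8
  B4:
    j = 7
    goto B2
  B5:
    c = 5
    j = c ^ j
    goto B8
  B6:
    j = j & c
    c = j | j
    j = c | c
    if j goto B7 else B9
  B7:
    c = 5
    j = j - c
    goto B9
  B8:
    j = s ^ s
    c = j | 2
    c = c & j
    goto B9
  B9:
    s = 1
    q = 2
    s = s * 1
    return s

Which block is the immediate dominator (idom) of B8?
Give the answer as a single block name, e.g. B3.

Answer: B0

Analysis:
idom tree: B1←B0 B2←B0 B3←B1 B4←B2 B5←B2 B6←B3 B7←B0 B8←B0 B9←B0
Dom∩ at merges:
  B2: preds {B0,B4}: {B0} ∩ {B0,B2,B4} = {B0}; idom=B0
  B7: preds {B0,B6}: {B0} ∩ {B0,B1,B3,B6} = {B0}; idom=B0
  B8: preds {B1,B3,B5}: {B0,B1} ∩ {B0,B1,B3} ∩ {B0,B2,B5} = {B0}; idom=B0
  B9: preds {B2,B6,B7,B8}: {B0,B2} ∩ {B0,B1,B3,B6} ∩ {B0,B7} ∩ {B0,B8} = {B0}; idom=B0

idom(B8) = B0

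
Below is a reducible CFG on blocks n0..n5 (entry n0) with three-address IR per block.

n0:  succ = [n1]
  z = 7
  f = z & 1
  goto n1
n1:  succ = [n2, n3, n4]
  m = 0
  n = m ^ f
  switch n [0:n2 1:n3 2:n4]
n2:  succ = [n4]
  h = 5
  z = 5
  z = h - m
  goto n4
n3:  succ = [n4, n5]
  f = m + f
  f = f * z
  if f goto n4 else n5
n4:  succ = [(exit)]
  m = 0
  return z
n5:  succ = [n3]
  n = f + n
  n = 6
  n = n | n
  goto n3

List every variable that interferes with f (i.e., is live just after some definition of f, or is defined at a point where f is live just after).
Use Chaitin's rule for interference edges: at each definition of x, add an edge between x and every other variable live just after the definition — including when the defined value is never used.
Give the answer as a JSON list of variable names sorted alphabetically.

Block summaries:
  n0 def {f,z} use ∅
  n1 def {m,n} use {f}
  n2 def {h,z} use {m}
  n3 def {f} use {f,m,z}
  n4 def {m} use {z}
  n5 def {n} use {f,n}

Liveness:
  live n0: ∅→{f,z}
  live n1: {f,z}→{f,m,n,z}
  live n2: {m}→{z}
  live n3: {f,m,n,z}→{f,m,n,z}
  live n4: {z}→∅
  live n5: {f,m,n,z}→{f,m,n,z}

Interfere edges:
  f: {m,n,z}
  h: {m,z}
  m: {f,h,n,z}
  n: {f,m,z}
  z: {f,h,m,n}

N(f) = ["m", "n", "z"]

Answer: ["m", "n", "z"]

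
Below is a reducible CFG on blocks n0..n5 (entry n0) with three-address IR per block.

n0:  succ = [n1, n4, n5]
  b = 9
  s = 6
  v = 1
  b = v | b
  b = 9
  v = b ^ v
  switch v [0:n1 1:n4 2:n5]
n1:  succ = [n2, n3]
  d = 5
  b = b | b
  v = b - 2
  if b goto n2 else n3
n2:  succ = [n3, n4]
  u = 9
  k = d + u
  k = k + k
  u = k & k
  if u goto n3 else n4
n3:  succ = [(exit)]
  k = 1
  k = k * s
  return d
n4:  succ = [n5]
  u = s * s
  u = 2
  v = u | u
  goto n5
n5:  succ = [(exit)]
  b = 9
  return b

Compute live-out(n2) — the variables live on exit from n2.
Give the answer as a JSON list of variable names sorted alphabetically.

Per-block:
  n0: def={b,s,v} ue=∅
  n1: def={b,d,v} ue={b}
  n2: def={k,u} ue={d}
  n3: def={k} ue={d,s}
  n4: def={u,v} ue={s}
  n5: def={b} ue=∅

Backward fixpoint:
  n0: in=∅ out={b,s}
  n1: in={b,s} out={d,s}
  n2: in={d,s} out={d,s}
  n3: in={d,s} out=∅
  n4: in={s} out=∅
  n5: in=∅ out=∅

live-out(n2) = ["d", "s"]

Answer: ["d", "s"]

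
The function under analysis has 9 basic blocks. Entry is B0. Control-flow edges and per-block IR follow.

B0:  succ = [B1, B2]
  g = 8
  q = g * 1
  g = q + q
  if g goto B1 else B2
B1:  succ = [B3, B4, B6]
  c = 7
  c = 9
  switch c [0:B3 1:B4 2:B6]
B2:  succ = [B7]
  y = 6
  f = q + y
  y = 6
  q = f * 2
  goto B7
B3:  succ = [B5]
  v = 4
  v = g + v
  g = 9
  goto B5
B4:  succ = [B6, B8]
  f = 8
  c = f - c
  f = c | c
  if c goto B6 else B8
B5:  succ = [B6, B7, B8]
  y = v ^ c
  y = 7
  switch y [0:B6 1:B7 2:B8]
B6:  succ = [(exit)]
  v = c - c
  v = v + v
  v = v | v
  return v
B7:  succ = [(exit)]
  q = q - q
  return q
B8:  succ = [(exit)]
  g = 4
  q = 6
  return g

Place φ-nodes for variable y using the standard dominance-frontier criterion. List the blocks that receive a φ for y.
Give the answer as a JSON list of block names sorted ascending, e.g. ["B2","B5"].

Answer: ["B6", "B7", "B8"]

Working:
idom tree: B1←B0 B2←B0 B3←B1 B4←B1 B5←B3 B6←B1 B7←B0 B8←B1
Dom∩ at merges:
  B6: preds {B1,B4,B5}: {B0,B1} ∩ {B0,B1,B4} ∩ {B0,B1,B3,B5} = {B0,B1}; idom=B1
  B7: preds {B2,B5}: {B0,B2} ∩ {B0,B1,B3,B5} = {B0}; idom=B0
  B8: preds {B4,B5}: {B0,B1,B4} ∩ {B0,B1,B3,B5} = {B0,B1}; idom=B1

Frontier:
  B6←B1: walk · to B1
  B6←B4: walk B4 to B1
  B6←B5: walk B5→B3 to B1
  B7←B2: walk B2 to B0
  B7←B5: walk B5→B3→B1 to B0
  B8←B4: walk B4 to B1
  B8←B5: walk B5→B3 to B1
  B0: DF=∅
  B1: DF={B7}
  B2: DF={B7}
  B3: DF={B6,B7,B8}
  B4: DF={B6,B8}
  B5: DF={B6,B7,B8}
  B6: DF=∅
  B7: DF=∅
  B8: DF=∅

φ for y: defs {B2,B5}
  DF⁺ = {B6,B7,B8}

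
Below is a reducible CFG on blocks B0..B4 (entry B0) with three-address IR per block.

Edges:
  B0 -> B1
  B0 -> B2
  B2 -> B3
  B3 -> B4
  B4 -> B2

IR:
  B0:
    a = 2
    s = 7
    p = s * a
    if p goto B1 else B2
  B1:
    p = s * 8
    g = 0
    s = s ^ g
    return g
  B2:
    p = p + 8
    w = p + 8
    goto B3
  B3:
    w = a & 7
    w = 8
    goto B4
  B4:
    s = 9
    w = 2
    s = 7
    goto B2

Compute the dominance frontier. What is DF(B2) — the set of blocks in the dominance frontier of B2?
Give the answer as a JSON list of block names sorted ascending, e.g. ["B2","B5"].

Answer: ["B2"]

Derivation:
idom tree: B1←B0 B2←B0 B3←B2 B4←B3
Dom∩ at merges:
  B2: preds {B0,B4}: {B0} ∩ {B0,B2,B3,B4} = {B0}; idom=B0

DF walk-up:
  join B2 pred B0: · stop@B0
  join B2 pred B4: B4→B3→B2 stop@B0
  B0: DF=∅
  B1: DF=∅
  B2: DF={B2}
  B3: DF={B2}
  B4: DF={B2}

DF(B2) = ["B2"]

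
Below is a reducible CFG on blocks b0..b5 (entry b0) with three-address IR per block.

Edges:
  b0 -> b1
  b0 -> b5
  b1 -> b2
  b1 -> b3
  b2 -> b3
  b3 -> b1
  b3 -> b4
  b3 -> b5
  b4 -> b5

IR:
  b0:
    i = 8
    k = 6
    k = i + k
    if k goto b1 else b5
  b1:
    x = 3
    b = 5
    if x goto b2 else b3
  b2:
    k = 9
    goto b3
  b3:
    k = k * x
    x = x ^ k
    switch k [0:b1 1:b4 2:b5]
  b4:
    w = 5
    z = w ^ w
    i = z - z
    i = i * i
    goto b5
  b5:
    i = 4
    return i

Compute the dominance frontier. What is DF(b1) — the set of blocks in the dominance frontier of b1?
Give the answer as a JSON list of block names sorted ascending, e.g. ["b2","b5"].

idom tree: b1←b0 b2←b1 b3←b1 b4←b3 b5←b0
Join-block Dom:
  b1: preds {b0,b3}: {b0} ∩ {b0,b1,b3} = {b0}; idom=b0
  b3: preds {b1,b2}: {b0,b1} ∩ {b0,b1,b2} = {b0,b1}; idom=b1
  b5: preds {b0,b3,b4}: {b0} ∩ {b0,b1,b3} ∩ {b0,b1,b3,b4} = {b0}; idom=b0

Frontier:
  join b1 pred b0: · stop@b0
  join b1 pred b3: b3→b1 stop@b0
  join b3 pred b1: · stop@b1
  join b3 pred b2: b2 stop@b1
  join b5 pred b0: · stop@b0
  join b5 pred b3: b3→b1 stop@b0
  join b5 pred b4: b4→b3→b1 stop@b0
  DF(b0)=∅
  DF(b1)={b1,b5}
  DF(b2)={b3}
  DF(b3)={b1,b5}
  DF(b4)={b5}
  DF(b5)=∅

DF(b1) = ["b1", "b5"]

Answer: ["b1", "b5"]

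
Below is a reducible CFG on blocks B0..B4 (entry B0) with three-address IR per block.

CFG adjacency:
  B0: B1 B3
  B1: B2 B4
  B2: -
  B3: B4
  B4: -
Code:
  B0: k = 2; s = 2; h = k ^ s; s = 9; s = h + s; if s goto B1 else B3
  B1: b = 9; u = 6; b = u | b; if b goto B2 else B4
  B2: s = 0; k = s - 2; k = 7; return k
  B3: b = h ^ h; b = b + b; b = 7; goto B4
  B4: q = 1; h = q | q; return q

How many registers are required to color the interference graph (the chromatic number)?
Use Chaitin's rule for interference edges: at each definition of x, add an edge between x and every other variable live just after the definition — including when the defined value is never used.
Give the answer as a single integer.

Answer: 2

Analysis:
Per-block:
  B0: def={h,k,s} ue=∅
  B1: def={b,u} ue=∅
  B2: def={k,s} ue=∅
  B3: def={b} ue={h}
  B4: def={h,q} ue=∅

Backward fixpoint:
  B0: in=∅ out={h}
  B1: in=∅ out=∅
  B2: in=∅ out=∅
  B3: in={h} out=∅
  B4: in=∅ out=∅

Conflict graph:
  b: {u}
  h: {q,s}
  k: {s}
  q: {h}
  s: {h,k}
  u: {b}

Chromatic number:
  clique {b,u} ⇒ need ≥ 2
  assign b→R0 h→R0 k→R0 q→R1 s→R1 u→R1 — no edge inside a register ⇒ χ ≤ 2
  χ = 2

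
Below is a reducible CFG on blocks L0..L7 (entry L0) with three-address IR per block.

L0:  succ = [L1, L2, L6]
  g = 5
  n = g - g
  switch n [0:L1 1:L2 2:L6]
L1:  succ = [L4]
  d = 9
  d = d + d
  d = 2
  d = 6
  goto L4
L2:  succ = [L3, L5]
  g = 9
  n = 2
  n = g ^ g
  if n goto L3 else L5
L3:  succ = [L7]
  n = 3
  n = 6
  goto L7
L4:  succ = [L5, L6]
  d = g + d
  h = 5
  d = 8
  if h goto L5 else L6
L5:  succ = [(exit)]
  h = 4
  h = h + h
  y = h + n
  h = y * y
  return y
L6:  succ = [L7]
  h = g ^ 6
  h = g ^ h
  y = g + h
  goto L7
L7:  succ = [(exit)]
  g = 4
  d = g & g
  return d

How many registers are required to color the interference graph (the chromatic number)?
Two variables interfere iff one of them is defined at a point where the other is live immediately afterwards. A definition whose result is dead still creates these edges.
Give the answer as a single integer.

Answer: 4

Working:
def/use:
  L0: def={g,n} ue=∅
  L1: def={d} ue=∅
  L2: def={g,n} ue=∅
  L3: def={n} ue=∅
  L4: def={d,h} ue={d,g}
  L5: def={h,y} ue={n}
  L6: def={h,y} ue={g}
  L7: def={d,g} ue=∅

Backward fixpoint:
  L0: in=∅ out={g,n}
  L1: in={g,n} out={d,g,n}
  L2: in=∅ out={n}
  L3: in=∅ out=∅
  L4: in={d,g,n} out={g,n}
  L5: in={n} out=∅
  L6: in={g} out=∅
  L7: in=∅ out=∅

Conflict graph:
  d — {g,h,n}
  g — {d,h,n}
  h — {d,g,n,y}
  n — {d,g,h}
  y — {h}

Chromatic number:
  clique {d,g,h,n} ⇒ need ≥ 4
  4-colouring: R0={h}  R1={d,y}  R2={g}  R3={n}
  χ = 4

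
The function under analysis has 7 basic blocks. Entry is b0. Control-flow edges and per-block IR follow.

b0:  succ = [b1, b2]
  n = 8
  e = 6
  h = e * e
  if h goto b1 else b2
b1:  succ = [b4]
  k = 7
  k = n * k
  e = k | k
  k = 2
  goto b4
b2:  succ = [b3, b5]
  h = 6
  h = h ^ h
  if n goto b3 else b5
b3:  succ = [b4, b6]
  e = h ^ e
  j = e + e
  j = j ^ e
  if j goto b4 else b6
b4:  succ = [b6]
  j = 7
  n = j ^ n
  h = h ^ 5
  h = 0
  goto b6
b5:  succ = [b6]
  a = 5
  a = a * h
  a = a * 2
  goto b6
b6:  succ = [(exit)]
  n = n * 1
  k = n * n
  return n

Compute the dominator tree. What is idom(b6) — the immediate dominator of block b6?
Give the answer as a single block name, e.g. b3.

idom tree: b1←b0 b2←b0 b3←b2 b4←b0 b5←b2 b6←b0
Join-block Dom:
  b4: preds {b1,b3}: {b0,b1} ∩ {b0,b2,b3} = {b0}; idom=b0
  b6: preds {b3,b4,b5}: {b0,b2,b3} ∩ {b0,b4} ∩ {b0,b2,b5} = {b0}; idom=b0

idom(b6) = b0

Answer: b0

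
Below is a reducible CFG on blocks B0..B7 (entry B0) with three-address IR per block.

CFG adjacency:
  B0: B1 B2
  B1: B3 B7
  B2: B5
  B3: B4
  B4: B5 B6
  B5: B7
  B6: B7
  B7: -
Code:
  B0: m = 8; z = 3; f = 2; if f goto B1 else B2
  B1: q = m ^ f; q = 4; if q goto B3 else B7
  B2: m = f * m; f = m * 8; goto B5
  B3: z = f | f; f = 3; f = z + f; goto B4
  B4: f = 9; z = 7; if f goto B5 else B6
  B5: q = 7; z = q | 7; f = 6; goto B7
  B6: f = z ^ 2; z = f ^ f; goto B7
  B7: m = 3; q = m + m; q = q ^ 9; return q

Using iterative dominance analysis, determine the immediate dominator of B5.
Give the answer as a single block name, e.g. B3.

idom tree: B1←B0 B2←B0 B3←B1 B4←B3 B5←B0 B6←B4 B7←B0
Join-block Dom:
  B5: preds {B2,B4}: {B0,B2} ∩ {B0,B1,B3,B4} = {B0}; idom=B0
  B7: preds {B1,B5,B6}: {B0,B1} ∩ {B0,B5} ∩ {B0,B1,B3,B4,B6} = {B0}; idom=B0

idom(B5) = B0

Answer: B0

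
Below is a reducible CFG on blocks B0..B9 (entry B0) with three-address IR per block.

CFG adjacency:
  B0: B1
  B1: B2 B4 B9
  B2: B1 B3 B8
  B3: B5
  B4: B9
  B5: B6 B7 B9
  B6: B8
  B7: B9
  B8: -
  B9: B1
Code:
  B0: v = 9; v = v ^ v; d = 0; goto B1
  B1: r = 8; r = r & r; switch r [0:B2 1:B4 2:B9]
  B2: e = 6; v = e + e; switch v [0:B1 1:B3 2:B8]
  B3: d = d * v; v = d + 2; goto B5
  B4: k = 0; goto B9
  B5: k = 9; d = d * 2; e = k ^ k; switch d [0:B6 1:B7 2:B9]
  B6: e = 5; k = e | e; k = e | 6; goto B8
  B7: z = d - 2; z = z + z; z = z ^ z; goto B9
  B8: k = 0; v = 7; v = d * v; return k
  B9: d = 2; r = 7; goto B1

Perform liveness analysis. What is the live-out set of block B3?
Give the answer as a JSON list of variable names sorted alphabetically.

Per-block:
  B0 def {d,v} use ∅
  B1 def {r} use ∅
  B2 def {e,v} use ∅
  B3 def {d,v} use {d,v}
  B4 def {k} use ∅
  B5 def {d,e,k} use {d}
  B6 def {e,k} use ∅
  B7 def {z} use {d}
  B8 def {k,v} use {d}
  B9 def {d,r} use ∅

Liveness:
  live B0: ∅→{d}
  live B1: {d}→{d}
  live B2: {d}→{d,v}
  live B3: {d,v}→{d}
  live B4: ∅→∅
  live B5: {d}→{d}
  live B6: {d}→{d}
  live B7: {d}→∅
  live B8: {d}→∅
  live B9: ∅→{d}

live-out(B3) = ["d"]

Answer: ["d"]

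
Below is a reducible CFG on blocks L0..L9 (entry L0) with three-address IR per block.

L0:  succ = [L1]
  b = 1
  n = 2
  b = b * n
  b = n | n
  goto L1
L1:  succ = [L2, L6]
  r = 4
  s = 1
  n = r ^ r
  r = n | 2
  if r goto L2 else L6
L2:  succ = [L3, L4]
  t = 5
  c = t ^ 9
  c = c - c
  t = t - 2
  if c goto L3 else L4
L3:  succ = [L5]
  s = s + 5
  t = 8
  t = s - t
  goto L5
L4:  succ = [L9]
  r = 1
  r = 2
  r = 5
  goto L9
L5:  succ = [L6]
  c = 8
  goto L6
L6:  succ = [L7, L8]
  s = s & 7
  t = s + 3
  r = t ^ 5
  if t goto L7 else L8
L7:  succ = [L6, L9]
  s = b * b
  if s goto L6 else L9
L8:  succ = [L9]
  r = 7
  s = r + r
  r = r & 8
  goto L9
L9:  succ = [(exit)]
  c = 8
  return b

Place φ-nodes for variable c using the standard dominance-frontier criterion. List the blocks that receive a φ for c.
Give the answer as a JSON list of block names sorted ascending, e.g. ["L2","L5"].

Answer: ["L6", "L9"]

Derivation:
idom tree: L1←L0 L2←L1 L3←L2 L4←L2 L5←L3 L6←L1 L7←L6 L8←L6 L9←L1
Dom at joins:
  L6: preds {L1,L5,L7}: {L0,L1} ∩ {L0,L1,L2,L3,L5} ∩ {L0,L1,L6,L7} = {L0,L1}; idom=L1
  L9: preds {L4,L7,L8}: {L0,L1,L2,L4} ∩ {L0,L1,L6,L7} ∩ {L0,L1,L6,L8} = {L0,L1}; idom=L1

DF walk-up:
  L6←L1: walk · to L1
  L6←L5: walk L5→L3→L2 to L1
  L6←L7: walk L7→L6 to L1
  L9←L4: walk L4→L2 to L1
  L9←L7: walk L7→L6 to L1
  L9←L8: walk L8→L6 to L1
  L0: DF=∅
  L1: DF=∅
  L2: DF={L6,L9}
  L3: DF={L6}
  L4: DF={L9}
  L5: DF={L6}
  L6: DF={L6,L9}
  L7: DF={L6,L9}
  L8: DF={L9}
  L9: DF=∅

φ for c: defs {L2,L5,L9}
  DF⁺ = {L6,L9}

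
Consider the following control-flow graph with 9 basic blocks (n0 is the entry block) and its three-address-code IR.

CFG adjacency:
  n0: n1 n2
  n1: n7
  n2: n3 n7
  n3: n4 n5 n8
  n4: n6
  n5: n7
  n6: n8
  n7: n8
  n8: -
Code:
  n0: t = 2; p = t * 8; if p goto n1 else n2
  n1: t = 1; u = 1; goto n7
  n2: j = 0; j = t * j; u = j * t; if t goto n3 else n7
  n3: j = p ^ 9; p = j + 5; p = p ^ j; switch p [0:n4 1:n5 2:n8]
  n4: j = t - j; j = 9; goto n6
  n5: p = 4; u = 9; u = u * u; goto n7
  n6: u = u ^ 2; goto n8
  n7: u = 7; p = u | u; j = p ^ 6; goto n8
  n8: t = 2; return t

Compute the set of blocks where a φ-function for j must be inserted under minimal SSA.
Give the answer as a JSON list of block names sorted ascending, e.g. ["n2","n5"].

idom tree: n1←n0 n2←n0 n3←n2 n4←n3 n5←n3 n6←n4 n7←n0 n8←n0
Join-block Dom:
  n7: preds {n1,n2,n5}: {n0,n1} ∩ {n0,n2} ∩ {n0,n2,n3,n5} = {n0}; idom=n0
  n8: preds {n3,n6,n7}: {n0,n2,n3} ∩ {n0,n2,n3,n4,n6} ∩ {n0,n7} = {n0}; idom=n0

DF derivation:
  n7←n1: walk n1 to n0
  n7←n2: walk n2 to n0
  n7←n5: walk n5→n3→n2 to n0
  n8←n3: walk n3→n2 to n0
  n8←n6: walk n6→n4→n3→n2 to n0
  n8←n7: walk n7 to n0
  n0: DF=∅
  n1: DF={n7}
  n2: DF={n7,n8}
  n3: DF={n7,n8}
  n4: DF={n8}
  n5: DF={n7}
  n6: DF={n8}
  n7: DF={n8}
  n8: DF=∅

φ for j: defs {n2,n3,n4,n7}
  DF⁺ = {n7,n8}

Answer: ["n7", "n8"]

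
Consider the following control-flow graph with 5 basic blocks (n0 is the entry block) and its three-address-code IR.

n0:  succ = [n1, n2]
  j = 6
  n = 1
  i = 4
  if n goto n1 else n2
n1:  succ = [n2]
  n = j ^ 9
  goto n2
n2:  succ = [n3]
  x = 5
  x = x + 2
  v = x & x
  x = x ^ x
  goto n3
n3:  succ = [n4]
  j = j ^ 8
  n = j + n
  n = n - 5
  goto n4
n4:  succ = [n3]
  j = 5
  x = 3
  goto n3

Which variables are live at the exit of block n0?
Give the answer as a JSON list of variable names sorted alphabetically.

Per-block:
  n0 def {i,j,n} use ∅
  n1 def {n} use {j}
  n2 def {v,x} use ∅
  n3 def {j,n} use {j,n}
  n4 def {j,x} use ∅

Live sets:
  n0 li=∅ lo={j,n}
  n1 li={j} lo={j,n}
  n2 li={j,n} lo={j,n}
  n3 li={j,n} lo={n}
  n4 li={n} lo={j,n}

live-out(n0) = ["j", "n"]

Answer: ["j", "n"]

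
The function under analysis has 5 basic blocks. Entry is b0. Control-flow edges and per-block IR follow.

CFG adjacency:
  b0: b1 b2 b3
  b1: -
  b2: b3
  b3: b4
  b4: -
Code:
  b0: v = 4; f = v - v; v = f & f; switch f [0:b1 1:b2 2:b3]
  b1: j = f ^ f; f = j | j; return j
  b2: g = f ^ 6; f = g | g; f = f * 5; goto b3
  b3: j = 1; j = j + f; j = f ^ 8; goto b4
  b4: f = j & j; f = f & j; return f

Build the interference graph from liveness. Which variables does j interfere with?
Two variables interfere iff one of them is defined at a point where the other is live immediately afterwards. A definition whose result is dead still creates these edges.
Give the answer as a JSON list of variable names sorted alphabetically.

Answer: ["f"]

Working:
Per-block:
  b0: {f,v} / ∅
  b1: {f,j} / {f}
  b2: {f,g} / {f}
  b3: {j} / {f}
  b4: {f} / {j}

Backward fixpoint:
  live b0: ∅→{f}
  live b1: {f}→∅
  live b2: {f}→{f}
  live b3: {f}→{j}
  live b4: {j}→∅

Interfere edges:
  f: {j,v}
  g: ∅
  j: {f}
  v: {f}

N(j) = ["f"]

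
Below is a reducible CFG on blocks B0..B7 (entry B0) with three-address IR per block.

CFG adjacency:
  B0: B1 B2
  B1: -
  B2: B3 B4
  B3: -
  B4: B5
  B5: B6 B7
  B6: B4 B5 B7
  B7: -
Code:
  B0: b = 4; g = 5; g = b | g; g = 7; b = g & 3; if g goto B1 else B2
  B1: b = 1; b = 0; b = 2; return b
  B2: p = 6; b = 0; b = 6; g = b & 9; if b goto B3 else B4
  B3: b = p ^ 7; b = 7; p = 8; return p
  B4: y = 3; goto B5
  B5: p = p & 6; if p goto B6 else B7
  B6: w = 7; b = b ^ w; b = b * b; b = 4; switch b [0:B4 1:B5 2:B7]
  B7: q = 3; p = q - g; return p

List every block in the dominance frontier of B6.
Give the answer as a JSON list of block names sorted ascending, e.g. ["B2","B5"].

idom tree: B1←B0 B2←B0 B3←B2 B4←B2 B5←B4 B6←B5 B7←B5
Dom at joins:
  B4: preds {B2,B6}: {B0,B2} ∩ {B0,B2,B4,B5,B6} = {B0,B2}; idom=B2
  B5: preds {B4,B6}: {B0,B2,B4} ∩ {B0,B2,B4,B5,B6} = {B0,B2,B4}; idom=B4
  B7: preds {B5,B6}: {B0,B2,B4,B5} ∩ {B0,B2,B4,B5,B6} = {B0,B2,B4,B5}; idom=B5

DF walk-up:
  join B4 pred B2: · stop@B2
  join B4 pred B6: B6→B5→B4 stop@B2
  join B5 pred B4: · stop@B4
  join B5 pred B6: B6→B5 stop@B4
  join B7 pred B5: · stop@B5
  join B7 pred B6: B6 stop@B5
  B0 → ∅
  B1 → ∅
  B2 → ∅
  B3 → ∅
  B4 → {B4}
  B5 → {B4,B5}
  B6 → {B4,B5,B7}
  B7 → ∅

DF(B6) = ["B4", "B5", "B7"]

Answer: ["B4", "B5", "B7"]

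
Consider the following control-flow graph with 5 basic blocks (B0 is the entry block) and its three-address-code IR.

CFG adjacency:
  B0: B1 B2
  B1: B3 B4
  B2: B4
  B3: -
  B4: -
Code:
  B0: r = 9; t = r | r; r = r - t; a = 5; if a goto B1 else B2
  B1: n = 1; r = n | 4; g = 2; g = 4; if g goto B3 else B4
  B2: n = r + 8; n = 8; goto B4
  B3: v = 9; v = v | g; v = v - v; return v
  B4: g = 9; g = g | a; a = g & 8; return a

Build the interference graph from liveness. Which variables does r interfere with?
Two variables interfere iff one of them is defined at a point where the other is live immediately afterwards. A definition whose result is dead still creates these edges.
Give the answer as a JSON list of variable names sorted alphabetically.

Answer: ["a", "t"]

Working:
def/use:
  B0 def {a,r,t} use ∅
  B1 def {g,n,r} use ∅
  B2 def {n} use {r}
  B3 def {v} use {g}
  B4 def {a,g} use {a}

Live sets:
  B0 li=∅ lo={a,r}
  B1 li={a} lo={a,g}
  B2 li={a,r} lo={a}
  B3 li={g} lo=∅
  B4 li={a} lo=∅

Conflict graph:
  a↔{g,n,r}
  g↔{a,v}
  n↔{a}
  r↔{a,t}
  t↔{r}
  v↔{g}

N(r) = ["a", "t"]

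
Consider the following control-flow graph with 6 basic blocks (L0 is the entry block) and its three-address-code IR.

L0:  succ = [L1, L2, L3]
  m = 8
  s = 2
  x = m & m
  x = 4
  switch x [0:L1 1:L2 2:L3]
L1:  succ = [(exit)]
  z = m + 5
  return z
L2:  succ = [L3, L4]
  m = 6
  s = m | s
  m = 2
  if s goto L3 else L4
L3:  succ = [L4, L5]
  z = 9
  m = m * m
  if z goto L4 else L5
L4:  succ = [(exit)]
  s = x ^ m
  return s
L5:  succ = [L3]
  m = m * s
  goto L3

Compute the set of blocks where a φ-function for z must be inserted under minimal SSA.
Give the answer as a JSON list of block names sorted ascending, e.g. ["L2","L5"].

Answer: ["L3", "L4"]

Analysis:
idom tree: L1←L0 L2←L0 L3←L0 L4←L0 L5←L3
Dom∩ at merges:
  L3: preds {L0,L2,L5}: {L0} ∩ {L0,L2} ∩ {L0,L3,L5} = {L0}; idom=L0
  L4: preds {L2,L3}: {L0,L2} ∩ {L0,L3} = {L0}; idom=L0

DF derivation:
  join L3 pred L0: · stop@L0
  join L3 pred L2: L2 stop@L0
  join L3 pred L5: L5→L3 stop@L0
  join L4 pred L2: L2 stop@L0
  join L4 pred L3: L3 stop@L0
  L0 → ∅
  L1 → ∅
  L2 → {L3,L4}
  L3 → {L3,L4}
  L4 → ∅
  L5 → {L3}

φ for z: defs {L1,L3}
  DF⁺ = {L3,L4}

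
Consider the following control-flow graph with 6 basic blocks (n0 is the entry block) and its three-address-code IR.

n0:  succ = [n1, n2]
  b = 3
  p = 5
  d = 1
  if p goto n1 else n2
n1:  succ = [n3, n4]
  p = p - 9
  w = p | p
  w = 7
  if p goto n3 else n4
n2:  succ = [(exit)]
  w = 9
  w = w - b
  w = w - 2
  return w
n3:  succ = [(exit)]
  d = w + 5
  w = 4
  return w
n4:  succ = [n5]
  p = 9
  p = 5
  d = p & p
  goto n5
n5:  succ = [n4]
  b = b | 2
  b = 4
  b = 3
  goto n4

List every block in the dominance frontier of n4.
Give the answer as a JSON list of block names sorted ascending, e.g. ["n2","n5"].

idom tree: n1←n0 n2←n0 n3←n1 n4←n1 n5←n4
Dom∩ at merges:
  n4: preds {n1,n5}: {n0,n1} ∩ {n0,n1,n4,n5} = {n0,n1}; idom=n1

DF walk-up:
  join n4 pred n1: · stop@n1
  join n4 pred n5: n5→n4 stop@n1
  n0 → ∅
  n1 → ∅
  n2 → ∅
  n3 → ∅
  n4 → {n4}
  n5 → {n4}

DF(n4) = ["n4"]

Answer: ["n4"]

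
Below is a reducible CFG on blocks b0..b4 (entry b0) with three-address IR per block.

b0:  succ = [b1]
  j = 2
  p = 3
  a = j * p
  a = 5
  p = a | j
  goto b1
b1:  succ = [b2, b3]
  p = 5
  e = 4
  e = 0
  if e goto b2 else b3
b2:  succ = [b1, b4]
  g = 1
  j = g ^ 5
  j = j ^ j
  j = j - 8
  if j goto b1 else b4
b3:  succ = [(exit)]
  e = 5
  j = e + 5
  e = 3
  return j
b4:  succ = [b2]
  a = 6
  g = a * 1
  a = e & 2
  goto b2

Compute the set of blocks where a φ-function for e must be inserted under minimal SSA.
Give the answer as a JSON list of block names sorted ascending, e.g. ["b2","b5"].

idom tree: b1←b0 b2←b1 b3←b1 b4←b2
Dom∩ at merges:
  b1: preds {b0,b2}: {b0} ∩ {b0,b1,b2} = {b0}; idom=b0
  b2: preds {b1,b4}: {b0,b1} ∩ {b0,b1,b2,b4} = {b0,b1}; idom=b1

DF derivation:
  b1←b0: walk · to b0
  b1←b2: walk b2→b1 to b0
  b2←b1: walk · to b1
  b2←b4: walk b4→b2 to b1
  DF(b0)=∅
  DF(b1)={b1}
  DF(b2)={b1,b2}
  DF(b3)=∅
  DF(b4)={b2}

φ for e: defs {b1,b3}
  DF⁺ = {b1}

Answer: ["b1"]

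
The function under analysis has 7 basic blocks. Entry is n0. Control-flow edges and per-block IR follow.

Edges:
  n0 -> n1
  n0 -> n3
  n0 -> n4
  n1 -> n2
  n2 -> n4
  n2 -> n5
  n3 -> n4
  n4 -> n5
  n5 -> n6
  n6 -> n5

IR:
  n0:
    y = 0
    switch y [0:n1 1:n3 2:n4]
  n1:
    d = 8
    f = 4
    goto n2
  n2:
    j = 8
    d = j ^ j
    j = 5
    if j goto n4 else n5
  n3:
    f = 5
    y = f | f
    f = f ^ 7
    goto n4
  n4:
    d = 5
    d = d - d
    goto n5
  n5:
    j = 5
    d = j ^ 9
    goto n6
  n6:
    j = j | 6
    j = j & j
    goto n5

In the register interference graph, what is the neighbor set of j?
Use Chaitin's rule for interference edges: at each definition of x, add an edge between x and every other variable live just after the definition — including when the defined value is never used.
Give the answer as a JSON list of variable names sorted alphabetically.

Answer: ["d"]

Analysis:
Block summaries:
  n0 def {y} use ∅
  n1 def {d,f} use ∅
  n2 def {d,j} use ∅
  n3 def {f,y} use ∅
  n4 def {d} use ∅
  n5 def {d,j} use ∅
  n6 def {j} use {j}

Backward fixpoint:
  n0 li=∅ lo=∅
  n1 li=∅ lo=∅
  n2 li=∅ lo=∅
  n3 li=∅ lo=∅
  n4 li=∅ lo=∅
  n5 li=∅ lo={j}
  n6 li={j} lo=∅

Interfere edges:
  d↔{j}
  f↔{y}
  j↔{d}
  y↔{f}

N(j) = ["d"]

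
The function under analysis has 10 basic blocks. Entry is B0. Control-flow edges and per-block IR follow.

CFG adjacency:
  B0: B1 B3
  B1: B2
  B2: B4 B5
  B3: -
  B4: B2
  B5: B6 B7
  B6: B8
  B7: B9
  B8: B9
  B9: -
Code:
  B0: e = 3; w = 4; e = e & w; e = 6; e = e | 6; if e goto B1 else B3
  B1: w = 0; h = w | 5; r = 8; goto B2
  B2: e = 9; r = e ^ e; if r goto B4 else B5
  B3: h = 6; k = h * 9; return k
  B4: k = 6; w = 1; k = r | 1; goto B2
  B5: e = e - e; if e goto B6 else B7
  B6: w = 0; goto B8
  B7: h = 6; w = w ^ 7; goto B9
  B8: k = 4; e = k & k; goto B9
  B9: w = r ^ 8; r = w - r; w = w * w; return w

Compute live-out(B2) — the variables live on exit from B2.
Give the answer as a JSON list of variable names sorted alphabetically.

Answer: ["e", "r", "w"]

Derivation:
Per-block:
  B0: {e,w} / ∅
  B1: {h,r,w} / ∅
  B2: {e,r} / ∅
  B3: {h,k} / ∅
  B4: {k,w} / {r}
  B5: {e} / {e}
  B6: {w} / ∅
  B7: {h,w} / {w}
  B8: {e,k} / ∅
  B9: {r,w} / {r}

Backward fixpoint:
  B0 li=∅ lo=∅
  B1 li=∅ lo={w}
  B2 li={w} lo={e,r,w}
  B3 li=∅ lo=∅
  B4 li={r} lo={w}
  B5 li={e,r,w} lo={r,w}
  B6 li={r} lo={r}
  B7 li={r,w} lo={r}
  B8 li={r} lo={r}
  B9 li={r} lo=∅

live-out(B2) = ["e", "r", "w"]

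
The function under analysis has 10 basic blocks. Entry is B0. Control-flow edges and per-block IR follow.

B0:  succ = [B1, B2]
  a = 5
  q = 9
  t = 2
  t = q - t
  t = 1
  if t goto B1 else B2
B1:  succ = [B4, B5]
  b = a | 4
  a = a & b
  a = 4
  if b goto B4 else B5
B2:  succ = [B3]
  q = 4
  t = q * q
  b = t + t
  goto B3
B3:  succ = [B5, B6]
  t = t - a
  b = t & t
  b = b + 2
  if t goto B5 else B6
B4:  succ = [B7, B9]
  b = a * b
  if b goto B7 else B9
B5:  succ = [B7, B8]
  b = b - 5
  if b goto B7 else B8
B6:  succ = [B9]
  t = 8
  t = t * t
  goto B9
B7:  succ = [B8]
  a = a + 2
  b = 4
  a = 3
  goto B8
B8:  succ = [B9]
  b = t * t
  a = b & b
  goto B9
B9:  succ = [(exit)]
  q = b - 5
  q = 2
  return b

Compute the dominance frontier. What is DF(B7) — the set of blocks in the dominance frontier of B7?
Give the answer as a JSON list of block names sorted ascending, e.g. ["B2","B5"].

Answer: ["B8"]

Analysis:
idom tree: B1←B0 B2←B0 B3←B2 B4←B1 B5←B0 B6←B3 B7←B0 B8←B0 B9←B0
Dom∩ at merges:
  B5: preds {B1,B3}: {B0,B1} ∩ {B0,B2,B3} = {B0}; idom=B0
  B7: preds {B4,B5}: {B0,B1,B4} ∩ {B0,B5} = {B0}; idom=B0
  B8: preds {B5,B7}: {B0,B5} ∩ {B0,B7} = {B0}; idom=B0
  B9: preds {B4,B6,B8}: {B0,B1,B4} ∩ {B0,B2,B3,B6} ∩ {B0,B8} = {B0}; idom=B0

Frontier:
  join B5 pred B1: B1 stop@B0
  join B5 pred B3: B3→B2 stop@B0
  join B7 pred B4: B4→B1 stop@B0
  join B7 pred B5: B5 stop@B0
  join B8 pred B5: B5 stop@B0
  join B8 pred B7: B7 stop@B0
  join B9 pred B4: B4→B1 stop@B0
  join B9 pred B6: B6→B3→B2 stop@B0
  join B9 pred B8: B8 stop@B0
  B0: DF=∅
  B1: DF={B5,B7,B9}
  B2: DF={B5,B9}
  B3: DF={B5,B9}
  B4: DF={B7,B9}
  B5: DF={B7,B8}
  B6: DF={B9}
  B7: DF={B8}
  B8: DF={B9}
  B9: DF=∅

DF(B7) = ["B8"]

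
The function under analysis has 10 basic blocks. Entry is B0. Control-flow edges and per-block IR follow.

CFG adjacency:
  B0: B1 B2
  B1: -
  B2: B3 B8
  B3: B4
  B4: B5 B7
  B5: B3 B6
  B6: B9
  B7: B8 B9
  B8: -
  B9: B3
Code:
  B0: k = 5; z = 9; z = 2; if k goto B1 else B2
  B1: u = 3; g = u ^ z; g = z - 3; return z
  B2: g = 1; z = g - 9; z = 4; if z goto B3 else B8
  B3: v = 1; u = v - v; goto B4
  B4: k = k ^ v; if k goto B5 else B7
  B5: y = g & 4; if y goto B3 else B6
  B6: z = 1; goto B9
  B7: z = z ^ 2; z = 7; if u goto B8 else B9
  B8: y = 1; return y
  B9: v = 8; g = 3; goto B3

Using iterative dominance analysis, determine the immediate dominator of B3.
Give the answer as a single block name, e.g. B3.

Answer: B2

Working:
idom tree: B1←B0 B2←B0 B3←B2 B4←B3 B5←B4 B6←B5 B7←B4 B8←B2 B9←B4
Dom at joins:
  B3: preds {B2,B5,B9}: {B0,B2} ∩ {B0,B2,B3,B4,B5} ∩ {B0,B2,B3,B4,B9} = {B0,B2}; idom=B2
  B8: preds {B2,B7}: {B0,B2} ∩ {B0,B2,B3,B4,B7} = {B0,B2}; idom=B2
  B9: preds {B6,B7}: {B0,B2,B3,B4,B5,B6} ∩ {B0,B2,B3,B4,B7} = {B0,B2,B3,B4}; idom=B4

idom(B3) = B2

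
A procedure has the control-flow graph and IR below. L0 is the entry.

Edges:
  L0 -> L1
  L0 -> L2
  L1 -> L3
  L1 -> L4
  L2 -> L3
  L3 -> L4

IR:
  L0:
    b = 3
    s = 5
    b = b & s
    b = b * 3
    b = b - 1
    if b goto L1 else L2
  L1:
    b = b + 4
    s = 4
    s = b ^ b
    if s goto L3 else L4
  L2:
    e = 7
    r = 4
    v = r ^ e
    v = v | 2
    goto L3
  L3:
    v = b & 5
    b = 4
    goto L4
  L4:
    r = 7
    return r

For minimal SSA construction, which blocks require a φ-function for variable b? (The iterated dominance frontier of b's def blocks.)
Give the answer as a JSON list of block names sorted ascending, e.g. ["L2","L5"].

idom tree: L1←L0 L2←L0 L3←L0 L4←L0
Join-block Dom:
  L3: preds {L1,L2}: {L0,L1} ∩ {L0,L2} = {L0}; idom=L0
  L4: preds {L1,L3}: {L0,L1} ∩ {L0,L3} = {L0}; idom=L0

Frontier:
  join L3 pred L1: L1 stop@L0
  join L3 pred L2: L2 stop@L0
  join L4 pred L1: L1 stop@L0
  join L4 pred L3: L3 stop@L0
  DF(L0)=∅
  DF(L1)={L3,L4}
  DF(L2)={L3}
  DF(L3)={L4}
  DF(L4)=∅

φ for b: defs {L0,L1,L3}
  DF⁺ = {L3,L4}

Answer: ["L3", "L4"]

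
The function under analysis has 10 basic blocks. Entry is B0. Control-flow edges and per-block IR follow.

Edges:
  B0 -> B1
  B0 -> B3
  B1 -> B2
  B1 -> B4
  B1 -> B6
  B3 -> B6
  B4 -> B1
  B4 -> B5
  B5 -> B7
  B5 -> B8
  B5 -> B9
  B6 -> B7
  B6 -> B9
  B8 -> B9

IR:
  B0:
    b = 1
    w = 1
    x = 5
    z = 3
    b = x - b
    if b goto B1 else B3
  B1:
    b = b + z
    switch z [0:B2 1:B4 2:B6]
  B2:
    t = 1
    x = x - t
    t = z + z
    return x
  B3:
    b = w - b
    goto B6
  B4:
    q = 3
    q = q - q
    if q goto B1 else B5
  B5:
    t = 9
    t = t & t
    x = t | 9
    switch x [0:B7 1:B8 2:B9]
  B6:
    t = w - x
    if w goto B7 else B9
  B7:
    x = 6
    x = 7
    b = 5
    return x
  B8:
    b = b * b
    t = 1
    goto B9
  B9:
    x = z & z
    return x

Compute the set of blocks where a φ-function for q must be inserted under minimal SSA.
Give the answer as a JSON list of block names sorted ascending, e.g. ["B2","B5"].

idom tree: B1←B0 B2←B1 B3←B0 B4←B1 B5←B4 B6←B0 B7←B0 B8←B5 B9←B0
Dom at joins:
  B1: preds {B0,B4}: {B0} ∩ {B0,B1,B4} = {B0}; idom=B0
  B6: preds {B1,B3}: {B0,B1} ∩ {B0,B3} = {B0}; idom=B0
  B7: preds {B5,B6}: {B0,B1,B4,B5} ∩ {B0,B6} = {B0}; idom=B0
  B9: preds {B5,B6,B8}: {B0,B1,B4,B5} ∩ {B0,B6} ∩ {B0,B1,B4,B5,B8} = {B0}; idom=B0

DF derivation:
  B1←B0: walk · to B0
  B1←B4: walk B4→B1 to B0
  B6←B1: walk B1 to B0
  B6←B3: walk B3 to B0
  B7←B5: walk B5→B4→B1 to B0
  B7←B6: walk B6 to B0
  B9←B5: walk B5→B4→B1 to B0
  B9←B6: walk B6 to B0
  B9←B8: walk B8→B5→B4→B1 to B0
  B0 → ∅
  B1 → {B1,B6,B7,B9}
  B2 → ∅
  B3 → {B6}
  B4 → {B1,B7,B9}
  B5 → {B7,B9}
  B6 → {B7,B9}
  B7 → ∅
  B8 → {B9}
  B9 → ∅

φ for q: defs {B4}
  DF⁺ = {B1,B6,B7,B9}

Answer: ["B1", "B6", "B7", "B9"]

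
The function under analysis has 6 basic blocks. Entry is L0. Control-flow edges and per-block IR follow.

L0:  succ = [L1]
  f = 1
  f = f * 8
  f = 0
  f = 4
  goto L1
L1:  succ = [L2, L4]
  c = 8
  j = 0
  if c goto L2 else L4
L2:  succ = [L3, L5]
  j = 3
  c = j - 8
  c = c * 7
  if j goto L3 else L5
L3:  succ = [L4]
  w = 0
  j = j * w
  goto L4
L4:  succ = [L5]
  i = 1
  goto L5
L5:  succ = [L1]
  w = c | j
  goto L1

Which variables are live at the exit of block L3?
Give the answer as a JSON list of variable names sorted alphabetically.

Per-block:
  L0 def {f} use ∅
  L1 def {c,j} use ∅
  L2 def {c,j} use ∅
  L3 def {j,w} use {j}
  L4 def {i} use ∅
  L5 def {w} use {c,j}

Backward fixpoint:
  L0: in=∅ out=∅
  L1: in=∅ out={c,j}
  L2: in=∅ out={c,j}
  L3: in={c,j} out={c,j}
  L4: in={c,j} out={c,j}
  L5: in={c,j} out=∅

live-out(L3) = ["c", "j"]

Answer: ["c", "j"]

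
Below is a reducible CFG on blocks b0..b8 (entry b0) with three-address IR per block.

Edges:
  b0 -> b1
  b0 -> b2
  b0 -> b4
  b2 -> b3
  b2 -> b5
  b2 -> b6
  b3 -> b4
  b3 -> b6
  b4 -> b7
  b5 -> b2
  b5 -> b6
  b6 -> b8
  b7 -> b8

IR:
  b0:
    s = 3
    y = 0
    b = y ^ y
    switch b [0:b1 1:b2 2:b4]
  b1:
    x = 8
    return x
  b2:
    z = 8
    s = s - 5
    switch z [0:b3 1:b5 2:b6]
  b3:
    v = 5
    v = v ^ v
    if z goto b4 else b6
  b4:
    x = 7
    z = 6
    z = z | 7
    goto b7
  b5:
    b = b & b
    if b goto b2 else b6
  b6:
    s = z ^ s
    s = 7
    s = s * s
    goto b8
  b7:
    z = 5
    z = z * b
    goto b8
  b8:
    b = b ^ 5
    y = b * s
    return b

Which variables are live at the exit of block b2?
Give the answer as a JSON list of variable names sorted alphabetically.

Answer: ["b", "s", "z"]

Analysis:
Block summaries:
  b0 def {b,s,y} use ∅
  b1 def {x} use ∅
  b2 def {s,z} use {s}
  b3 def {v} use {z}
  b4 def {x,z} use ∅
  b5 def {b} use {b}
  b6 def {s} use {s,z}
  b7 def {z} use {b}
  b8 def {b,y} use {b,s}

Backward fixpoint:
  live b0: ∅→{b,s}
  live b1: ∅→∅
  live b2: {b,s}→{b,s,z}
  live b3: {b,s,z}→{b,s,z}
  live b4: {b,s}→{b,s}
  live b5: {b,s,z}→{b,s,z}
  live b6: {b,s,z}→{b,s}
  live b7: {b,s}→{b,s}
  live b8: {b,s}→∅

live-out(b2) = ["b", "s", "z"]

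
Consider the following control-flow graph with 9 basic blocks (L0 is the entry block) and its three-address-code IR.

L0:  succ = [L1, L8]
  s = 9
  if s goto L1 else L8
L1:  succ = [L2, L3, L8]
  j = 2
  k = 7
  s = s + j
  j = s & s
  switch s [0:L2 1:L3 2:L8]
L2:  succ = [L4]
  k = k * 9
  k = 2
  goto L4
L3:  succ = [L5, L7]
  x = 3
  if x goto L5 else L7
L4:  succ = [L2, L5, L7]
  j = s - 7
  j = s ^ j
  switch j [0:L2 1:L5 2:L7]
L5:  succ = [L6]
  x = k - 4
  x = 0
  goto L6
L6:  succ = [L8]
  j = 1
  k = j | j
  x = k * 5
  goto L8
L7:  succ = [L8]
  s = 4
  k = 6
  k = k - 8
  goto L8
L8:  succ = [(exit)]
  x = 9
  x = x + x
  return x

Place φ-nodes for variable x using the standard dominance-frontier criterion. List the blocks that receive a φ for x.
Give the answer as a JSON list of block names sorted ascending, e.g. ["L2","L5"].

Answer: ["L5", "L7", "L8"]

Working:
idom tree: L1←L0 L2←L1 L3←L1 L4←L2 L5←L1 L6←L5 L7←L1 L8←L0
Join-block Dom:
  L2: preds {L1,L4}: {L0,L1} ∩ {L0,L1,L2,L4} = {L0,L1}; idom=L1
  L5: preds {L3,L4}: {L0,L1,L3} ∩ {L0,L1,L2,L4} = {L0,L1}; idom=L1
  L7: preds {L3,L4}: {L0,L1,L3} ∩ {L0,L1,L2,L4} = {L0,L1}; idom=L1
  L8: preds {L0,L1,L6,L7}: {L0} ∩ {L0,L1} ∩ {L0,L1,L5,L6} ∩ {L0,L1,L7} = {L0}; idom=L0

Frontier:
  join L2 pred L1: · stop@L1
  join L2 pred L4: L4→L2 stop@L1
  join L5 pred L3: L3 stop@L1
  join L5 pred L4: L4→L2 stop@L1
  join L7 pred L3: L3 stop@L1
  join L7 pred L4: L4→L2 stop@L1
  join L8 pred L0: · stop@L0
  join L8 pred L1: L1 stop@L0
  join L8 pred L6: L6→L5→L1 stop@L0
  join L8 pred L7: L7→L1 stop@L0
  DF(L0)=∅
  DF(L1)={L8}
  DF(L2)={L2,L5,L7}
  DF(L3)={L5,L7}
  DF(L4)={L2,L5,L7}
  DF(L5)={L8}
  DF(L6)={L8}
  DF(L7)={L8}
  DF(L8)=∅

φ for x: defs {L3,L5,L6,L8}
  DF⁺ = {L5,L7,L8}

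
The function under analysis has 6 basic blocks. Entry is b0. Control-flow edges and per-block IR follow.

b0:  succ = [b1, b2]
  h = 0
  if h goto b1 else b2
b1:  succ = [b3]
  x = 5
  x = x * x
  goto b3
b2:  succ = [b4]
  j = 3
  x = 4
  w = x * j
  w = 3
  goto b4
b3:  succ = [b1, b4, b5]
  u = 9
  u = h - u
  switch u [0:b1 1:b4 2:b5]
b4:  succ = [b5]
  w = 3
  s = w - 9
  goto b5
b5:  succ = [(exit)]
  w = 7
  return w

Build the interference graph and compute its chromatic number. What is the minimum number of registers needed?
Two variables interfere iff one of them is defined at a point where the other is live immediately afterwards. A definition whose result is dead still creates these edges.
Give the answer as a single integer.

Per-block:
  b0: {h} / ∅
  b1: {x} / ∅
  b2: {j,w,x} / ∅
  b3: {u} / {h}
  b4: {s,w} / ∅
  b5: {w} / ∅

Backward fixpoint:
  b0 li=∅ lo={h}
  b1 li={h} lo={h}
  b2 li=∅ lo=∅
  b3 li={h} lo={h}
  b4 li=∅ lo=∅
  b5 li=∅ lo=∅

Interference:
  h — {u,x}
  j — {x}
  s — ∅
  u — {h}
  w — ∅
  x — {h,j}

Colouring:
  {h,u} pairwise interfere (2-clique) ⇒ χ ≥ 2
  assign h→c0 j→c0 s→c0 u→c1 w→c0 x→c1 — no edge inside a register ⇒ χ ≤ 2
  χ = 2

Answer: 2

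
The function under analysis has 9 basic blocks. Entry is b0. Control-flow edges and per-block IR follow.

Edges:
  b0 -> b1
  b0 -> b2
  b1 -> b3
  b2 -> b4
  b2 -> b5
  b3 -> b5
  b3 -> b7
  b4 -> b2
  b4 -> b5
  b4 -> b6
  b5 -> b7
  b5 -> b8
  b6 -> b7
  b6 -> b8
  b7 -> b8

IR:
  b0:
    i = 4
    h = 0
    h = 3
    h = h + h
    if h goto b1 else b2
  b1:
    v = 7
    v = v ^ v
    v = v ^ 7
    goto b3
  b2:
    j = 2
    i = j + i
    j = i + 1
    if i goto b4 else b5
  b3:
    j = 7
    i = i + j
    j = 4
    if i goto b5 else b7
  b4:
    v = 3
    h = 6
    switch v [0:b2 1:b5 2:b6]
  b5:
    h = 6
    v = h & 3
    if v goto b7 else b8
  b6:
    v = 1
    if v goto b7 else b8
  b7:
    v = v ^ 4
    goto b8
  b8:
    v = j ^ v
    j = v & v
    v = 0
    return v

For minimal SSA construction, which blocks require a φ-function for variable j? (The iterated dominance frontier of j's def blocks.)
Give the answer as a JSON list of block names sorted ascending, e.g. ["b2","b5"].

Answer: ["b2", "b5", "b7", "b8"]

Working:
idom tree: b1←b0 b2←b0 b3←b1 b4←b2 b5←b0 b6←b4 b7←b0 b8←b0
Dom at joins:
  b2: preds {b0,b4}: {b0} ∩ {b0,b2,b4} = {b0}; idom=b0
  b5: preds {b2,b3,b4}: {b0,b2} ∩ {b0,b1,b3} ∩ {b0,b2,b4} = {b0}; idom=b0
  b7: preds {b3,b5,b6}: {b0,b1,b3} ∩ {b0,b5} ∩ {b0,b2,b4,b6} = {b0}; idom=b0
  b8: preds {b5,b6,b7}: {b0,b5} ∩ {b0,b2,b4,b6} ∩ {b0,b7} = {b0}; idom=b0

DF walk-up:
  b2←b0: walk · to b0
  b2←b4: walk b4→b2 to b0
  b5←b2: walk b2 to b0
  b5←b3: walk b3→b1 to b0
  b5←b4: walk b4→b2 to b0
  b7←b3: walk b3→b1 to b0
  b7←b5: walk b5 to b0
  b7←b6: walk b6→b4→b2 to b0
  b8←b5: walk b5 to b0
  b8←b6: walk b6→b4→b2 to b0
  b8←b7: walk b7 to b0
  DF(b0)=∅
  DF(b1)={b5,b7}
  DF(b2)={b2,b5,b7,b8}
  DF(b3)={b5,b7}
  DF(b4)={b2,b5,b7,b8}
  DF(b5)={b7,b8}
  DF(b6)={b7,b8}
  DF(b7)={b8}
  DF(b8)=∅

φ for j: defs {b2,b3,b8}
  DF⁺ = {b2,b5,b7,b8}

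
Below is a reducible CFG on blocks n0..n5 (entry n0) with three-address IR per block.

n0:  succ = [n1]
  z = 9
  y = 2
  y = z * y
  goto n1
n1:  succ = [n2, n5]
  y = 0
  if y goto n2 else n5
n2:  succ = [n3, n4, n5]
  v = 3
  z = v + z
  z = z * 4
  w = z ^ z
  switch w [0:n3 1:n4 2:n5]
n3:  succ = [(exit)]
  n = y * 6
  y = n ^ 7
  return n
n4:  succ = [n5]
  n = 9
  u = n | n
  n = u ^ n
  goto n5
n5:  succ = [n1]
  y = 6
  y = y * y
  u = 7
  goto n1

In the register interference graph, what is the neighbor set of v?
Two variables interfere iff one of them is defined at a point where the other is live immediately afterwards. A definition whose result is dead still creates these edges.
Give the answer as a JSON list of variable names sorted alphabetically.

Answer: ["y", "z"]

Analysis:
Per-block:
  n0: {y,z} / ∅
  n1: {y} / ∅
  n2: {v,w,z} / {z}
  n3: {n,y} / {y}
  n4: {n,u} / ∅
  n5: {u,y} / ∅

Liveness:
  n0: in=∅ out={z}
  n1: in={z} out={y,z}
  n2: in={y,z} out={y,z}
  n3: in={y} out=∅
  n4: in={z} out={z}
  n5: in={z} out={z}

Interfere edges:
  n: {u,y,z}
  u: {n,z}
  v: {y,z}
  w: {y,z}
  y: {n,v,w,z}
  z: {n,u,v,w,y}

N(v) = ["y", "z"]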